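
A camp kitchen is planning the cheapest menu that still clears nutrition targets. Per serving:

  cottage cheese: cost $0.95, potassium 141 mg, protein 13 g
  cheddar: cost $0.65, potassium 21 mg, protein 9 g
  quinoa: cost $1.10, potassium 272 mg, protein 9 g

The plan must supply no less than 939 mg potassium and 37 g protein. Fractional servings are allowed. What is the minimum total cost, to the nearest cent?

An LP optimum is at a vertex; with two nutrient constraints at most two foods are used. Check each candidate.
cottage cheese only: max(939/141, 37/13) = 6.66 servings → $6.33.
cheddar only: max(939/21, 37/9) = 44.71 servings → $29.06.
quinoa only: max(939/272, 37/9) = 4.111 servings → $4.52.
cottage cheese + cheddar with both targets exact would need a negative amount; discard.
cottage cheese + quinoa with both tight: 0.7115 servings and 3.083 servings → $4.07.
cheddar + quinoa with both tight: 0.714 servings and 3.397 servings → $4.20.
The minimum over all feasible corners is $4.07.

$4.07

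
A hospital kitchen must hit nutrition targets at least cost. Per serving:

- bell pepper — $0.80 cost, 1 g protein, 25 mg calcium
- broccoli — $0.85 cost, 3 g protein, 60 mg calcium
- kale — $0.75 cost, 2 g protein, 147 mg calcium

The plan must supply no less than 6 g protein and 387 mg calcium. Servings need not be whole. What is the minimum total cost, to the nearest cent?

$2.16

Check every corner: each single food scaled to meet both minima, and each pair solved so both constraints bind.
bell pepper only: max(6/1, 387/25) = 15.48 servings → $12.38.
broccoli only: max(6/3, 387/60) = 6.45 servings → $5.48.
kale only: max(6/2, 387/147) = 3 servings → $2.25.
bell pepper + broccoli: intersection lies outside the first quadrant.
bell pepper + kale with both tight: 1.113 servings and 2.443 servings → $2.72.
broccoli + kale with both tight: 0.3364 servings and 2.495 servings → $2.16.
The minimum over all feasible corners is $2.16.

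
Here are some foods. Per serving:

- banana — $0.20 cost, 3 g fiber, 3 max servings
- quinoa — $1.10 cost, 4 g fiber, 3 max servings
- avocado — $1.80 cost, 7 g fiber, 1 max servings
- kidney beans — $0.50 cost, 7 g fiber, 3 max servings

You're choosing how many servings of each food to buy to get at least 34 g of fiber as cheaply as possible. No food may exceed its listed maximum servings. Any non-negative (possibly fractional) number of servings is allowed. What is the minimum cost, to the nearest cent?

Cost per g of fiber: banana $0.0667, kidney beans $0.0714, avocado $0.2571, quinoa $0.2750.
Take 3 servings of banana: +9.0 g fiber for $0.60 (total $0.60, still need 25.0 g).
Take 3 servings of kidney beans: +21.0 g fiber for $1.50 (total $2.10, still need 4.0 g).
Take 0.5714 servings of avocado: +4.0 g fiber for $1.03 (total $3.13, still need 0.0 g).
Greedy by cheapest-per-g is optimal for a single linear constraint, so the minimum cost is $3.13.

$3.13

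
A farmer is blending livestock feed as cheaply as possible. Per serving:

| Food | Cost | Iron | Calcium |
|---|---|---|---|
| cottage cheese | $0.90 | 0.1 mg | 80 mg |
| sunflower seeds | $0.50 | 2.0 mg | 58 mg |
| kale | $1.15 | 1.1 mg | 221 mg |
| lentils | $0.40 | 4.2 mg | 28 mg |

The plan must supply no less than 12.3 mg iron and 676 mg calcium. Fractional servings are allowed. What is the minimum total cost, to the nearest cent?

$4.08

Compare the cost at each extreme point of the feasible region.
cottage cheese only: max(12.3/0.1, 676/80) = 123 servings → $110.70.
sunflower seeds only: max(12.3/2.0, 676/58) = 11.66 servings → $5.83.
kale only: max(12.3/1.1, 676/221) = 11.18 servings → $12.86.
lentils only: max(12.3/4.2, 676/28) = 24.14 servings → $9.66.
cottage cheese + sunflower seeds with both tight: 4.141 servings and 5.943 servings → $6.70.
cottage cheese + kale: intersection lies outside the first quadrant.
cottage cheese + lentils with both tight: 7.487 servings and 2.75 servings → $7.84.
sunflower seeds + kale with both tight: 5.221 servings and 1.689 servings → $4.55.
sunflower seeds + lentils with both targets exact would need a negative amount; discard.
kale + lentils with both tight: 2.78 servings and 2.2 servings → $4.08.
Cheapest feasible corner: $4.08.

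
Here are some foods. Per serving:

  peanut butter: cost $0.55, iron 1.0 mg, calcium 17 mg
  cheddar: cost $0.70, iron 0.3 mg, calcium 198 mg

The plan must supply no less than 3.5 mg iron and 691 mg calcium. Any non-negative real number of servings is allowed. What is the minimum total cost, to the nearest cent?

Compare the cost at each extreme point of the feasible region.
peanut butter only: max(3.5/1.0, 691/17) = 40.65 servings → $22.36.
cheddar only: max(3.5/0.3, 691/198) = 11.67 servings → $8.17.
peanut butter + cheddar with both tight: 2.518 servings and 3.274 servings → $3.68.
So the least-cost plan costs $3.68.

$3.68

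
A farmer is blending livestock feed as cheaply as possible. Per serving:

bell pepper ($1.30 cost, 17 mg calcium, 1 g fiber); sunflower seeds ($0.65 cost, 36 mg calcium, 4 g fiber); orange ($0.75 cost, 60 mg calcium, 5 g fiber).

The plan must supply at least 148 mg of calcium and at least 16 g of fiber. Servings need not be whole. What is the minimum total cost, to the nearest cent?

$2.40

Two binding constraints pin down two serving amounts, so the optimal mix uses at most two foods. The candidates are each food alone (scaled to the tighter of calcium/fiber) and each pair with both constraints tight.
bell pepper only: max(148/17, 16/1) = 16 servings → $20.80.
sunflower seeds only: max(148/36, 16/4) = 4.111 servings → $2.67.
orange only: max(148/60, 16/5) = 3.2 servings → $2.40.
bell pepper + sunflower seeds with both tight: 0.5 servings and 3.875 servings → $3.17.
bell pepper + orange with both targets exact would need a negative amount; discard.
sunflower seeds + orange with both tight: 3.667 servings and 0.2667 servings → $2.58.
Cheapest feasible corner: $2.40.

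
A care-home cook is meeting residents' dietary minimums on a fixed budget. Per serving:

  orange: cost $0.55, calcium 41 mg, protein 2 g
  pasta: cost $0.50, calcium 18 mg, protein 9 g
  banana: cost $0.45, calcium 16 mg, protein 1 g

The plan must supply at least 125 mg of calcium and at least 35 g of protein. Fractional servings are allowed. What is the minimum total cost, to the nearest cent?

$2.60

Two binding constraints pin down two serving amounts, so the optimal mix uses at most two foods. The candidates are each food alone (scaled to the tighter of calcium/protein) and each pair with both constraints tight.
orange only: max(125/41, 35/2) = 17.5 servings → $9.62.
pasta only: max(125/18, 35/9) = 6.944 servings → $3.47.
banana only: max(125/16, 35/1) = 35 servings → $15.75.
orange + pasta with both tight: 1.486 servings and 3.559 servings → $2.60.
orange + banana: the both-tight solution has a negative serving — not a feasible corner.
pasta + banana with both tight: 3.452 servings and 3.929 servings → $3.49.
So the least-cost plan costs $2.60.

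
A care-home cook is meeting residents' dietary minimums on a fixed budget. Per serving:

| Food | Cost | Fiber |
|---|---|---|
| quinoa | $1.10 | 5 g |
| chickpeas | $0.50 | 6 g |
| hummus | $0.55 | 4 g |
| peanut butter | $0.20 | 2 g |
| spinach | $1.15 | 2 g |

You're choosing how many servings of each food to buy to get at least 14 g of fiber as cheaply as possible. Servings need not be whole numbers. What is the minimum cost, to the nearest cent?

$1.17

Cost per g of fiber: chickpeas $0.0833, peanut butter $0.1000, hummus $0.1375, quinoa $0.2200, spinach $0.5750.
With no serving limits, use only chickpeas: 14 g / 6 g = 2.333 servings × $0.50 = $1.17.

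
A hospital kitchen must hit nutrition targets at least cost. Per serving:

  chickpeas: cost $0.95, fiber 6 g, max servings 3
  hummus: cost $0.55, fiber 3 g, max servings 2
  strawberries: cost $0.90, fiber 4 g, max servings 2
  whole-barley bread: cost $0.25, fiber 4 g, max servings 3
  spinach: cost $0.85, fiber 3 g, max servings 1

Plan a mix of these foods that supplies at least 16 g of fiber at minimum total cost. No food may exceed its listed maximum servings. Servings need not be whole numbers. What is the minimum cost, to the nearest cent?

Cost per g of fiber: whole-barley bread $0.0625, chickpeas $0.1583, hummus $0.1833, strawberries $0.2250, spinach $0.2833.
Take 3 servings of whole-barley bread: +12.0 g fiber for $0.75 (total $0.75, still need 4.0 g).
Take 0.6667 servings of chickpeas: +4.0 g fiber for $0.63 (total $1.38, still need 0.0 g).
Filling from the cheapest source first is optimal under one linear minimum: $1.38.

$1.38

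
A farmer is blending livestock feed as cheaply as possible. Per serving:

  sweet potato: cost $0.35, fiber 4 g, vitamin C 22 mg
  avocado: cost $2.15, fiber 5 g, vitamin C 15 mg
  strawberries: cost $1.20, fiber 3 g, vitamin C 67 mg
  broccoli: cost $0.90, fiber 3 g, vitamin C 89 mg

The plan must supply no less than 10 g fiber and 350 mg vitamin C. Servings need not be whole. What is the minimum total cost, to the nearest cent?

sweet potato only: max(10/4, 350/22) = 15.91 servings → $5.57.
avocado only: max(10/5, 350/15) = 23.33 servings → $50.17.
strawberries only: max(10/3, 350/67) = 5.224 servings → $6.27.
broccoli only: max(10/3, 350/89) = 3.933 servings → $3.54.
sweet potato + avocado: intersection lies outside the first quadrant.
sweet potato + strawberries: intersection lies outside the first quadrant.
sweet potato + broccoli: intersection lies outside the first quadrant.
avocado + strawberries: intersection lies outside the first quadrant.
avocado + broccoli: the both-tight solution has a negative serving — not a feasible corner.
strawberries + broccoli: intersection lies outside the first quadrant.
Cheapest feasible corner: $3.54.

$3.54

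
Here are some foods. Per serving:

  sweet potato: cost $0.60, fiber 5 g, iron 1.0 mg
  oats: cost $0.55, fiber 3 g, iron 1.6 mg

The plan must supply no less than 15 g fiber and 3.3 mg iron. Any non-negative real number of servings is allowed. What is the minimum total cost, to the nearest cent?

$1.86

An LP optimum is at a vertex; with two nutrient constraints at most two foods are used. Check each candidate.
sweet potato only: max(15/5, 3.3/1.0) = 3.3 servings → $1.98.
oats only: max(15/3, 3.3/1.6) = 5 servings → $2.75.
sweet potato + oats with both tight: 2.82 servings and 0.3 servings → $1.86.
The minimum over all feasible corners is $1.86.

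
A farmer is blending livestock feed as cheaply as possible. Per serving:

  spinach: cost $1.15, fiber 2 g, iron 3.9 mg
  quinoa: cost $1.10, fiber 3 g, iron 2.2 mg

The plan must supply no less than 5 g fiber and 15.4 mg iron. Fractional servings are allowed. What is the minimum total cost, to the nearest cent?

$4.54

A basic optimal solution has at most two foods positive. Try each food alone and each pair with both targets met exactly.
spinach only: max(5/2, 15.4/3.9) = 3.949 servings → $4.54.
quinoa only: max(5/3, 15.4/2.2) = 7 servings → $7.70.
spinach + quinoa: the both-tight solution has a negative serving — not a feasible corner.
The minimum over all feasible corners is $4.54.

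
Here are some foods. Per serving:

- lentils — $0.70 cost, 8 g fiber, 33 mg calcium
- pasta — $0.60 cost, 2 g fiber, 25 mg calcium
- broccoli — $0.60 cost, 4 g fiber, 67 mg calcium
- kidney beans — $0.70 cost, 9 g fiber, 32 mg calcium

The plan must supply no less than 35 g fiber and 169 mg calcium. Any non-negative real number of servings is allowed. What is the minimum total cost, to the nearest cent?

lentils only: max(35/8, 169/33) = 5.121 servings → $3.58.
pasta only: max(35/2, 169/25) = 17.5 servings → $10.50.
broccoli only: max(35/4, 169/67) = 8.75 servings → $5.25.
kidney beans only: max(35/9, 169/32) = 5.281 servings → $3.70.
lentils + pasta with both tight: 4.007 servings and 1.47 servings → $3.69.
lentils + broccoli with both tight: 4.131 servings and 0.4876 servings → $3.18.
lentils + kidney beans: intersection lies outside the first quadrant.
pasta + broccoli: the both-tight solution has a negative serving — not a feasible corner.
pasta + kidney beans with both tight: 2.491 servings and 3.335 servings → $3.83.
broccoli + kidney beans with both tight: 0.8442 servings and 3.514 servings → $2.97.
Cheapest feasible corner: $2.97.

$2.97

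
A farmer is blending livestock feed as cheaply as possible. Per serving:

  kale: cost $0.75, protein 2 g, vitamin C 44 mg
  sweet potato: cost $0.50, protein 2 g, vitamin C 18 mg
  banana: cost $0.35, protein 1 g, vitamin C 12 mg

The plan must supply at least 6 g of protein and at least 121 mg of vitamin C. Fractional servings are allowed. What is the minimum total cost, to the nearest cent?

Minimising a linear cost over {protein ≥ 6, vitamin C ≥ 121, servings ≥ 0} — the optimum is at a vertex, using one or two foods.
kale only: max(6/2, 121/44) = 3 servings → $2.25.
sweet potato only: max(6/2, 121/18) = 6.722 servings → $3.36.
banana only: max(6/1, 121/12) = 10.08 servings → $3.53.
kale + sweet potato with both tight: 2.577 servings and 0.4231 servings → $2.14.
kale + banana with both tight: 2.45 servings and 1.1 servings → $2.22.
sweet potato + banana with both targets exact would need a negative amount; discard.
Cheapest feasible corner: $2.14.

$2.14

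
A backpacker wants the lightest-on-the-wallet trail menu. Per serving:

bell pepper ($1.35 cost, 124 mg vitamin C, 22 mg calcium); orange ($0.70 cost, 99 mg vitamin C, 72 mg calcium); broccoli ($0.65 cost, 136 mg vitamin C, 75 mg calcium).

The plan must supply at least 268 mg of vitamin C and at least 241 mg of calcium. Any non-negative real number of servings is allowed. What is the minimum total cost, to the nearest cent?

$2.09

At the optimum either one food covers both requirements or two foods hit both targets exactly; no other combination can be cheaper.
bell pepper only: max(268/124, 241/22) = 10.95 servings → $14.79.
orange only: max(268/99, 241/72) = 3.347 servings → $2.34.
broccoli only: max(268/136, 241/75) = 3.213 servings → $2.09.
bell pepper + orange: intersection lies outside the first quadrant.
bell pepper + broccoli with both targets exact would need a negative amount; discard.
orange + broccoli with both targets exact would need a negative amount; discard.
The minimum over all feasible corners is $2.09.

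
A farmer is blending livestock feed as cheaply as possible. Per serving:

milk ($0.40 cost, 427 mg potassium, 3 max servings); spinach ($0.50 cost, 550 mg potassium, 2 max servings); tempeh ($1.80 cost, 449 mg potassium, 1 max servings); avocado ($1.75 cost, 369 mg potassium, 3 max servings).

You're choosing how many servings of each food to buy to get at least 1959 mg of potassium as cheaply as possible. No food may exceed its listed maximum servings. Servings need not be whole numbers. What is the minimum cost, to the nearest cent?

Cost per mg of potassium: spinach $0.0009, milk $0.0009, tempeh $0.0040, avocado $0.0047.
Take 2 servings of spinach: +1100.0 mg potassium for $1.00 (total $1.00, still need 859.0 mg).
Take 2.012 servings of milk: +859.0 mg potassium for $0.80 (total $1.80, still need 0.0 mg).
Greedy by cheapest-per-mg is optimal for a single linear constraint, so the minimum cost is $1.80.

$1.80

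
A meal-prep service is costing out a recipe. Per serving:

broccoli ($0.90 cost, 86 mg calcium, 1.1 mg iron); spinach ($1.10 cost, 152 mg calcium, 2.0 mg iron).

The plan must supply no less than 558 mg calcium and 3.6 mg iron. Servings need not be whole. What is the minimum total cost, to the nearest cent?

broccoli only: max(558/86, 3.6/1.1) = 6.488 servings → $5.84.
spinach only: max(558/152, 3.6/2.0) = 3.671 servings → $4.04.
broccoli + spinach: intersection lies outside the first quadrant.
Cheapest feasible corner: $4.04.

$4.04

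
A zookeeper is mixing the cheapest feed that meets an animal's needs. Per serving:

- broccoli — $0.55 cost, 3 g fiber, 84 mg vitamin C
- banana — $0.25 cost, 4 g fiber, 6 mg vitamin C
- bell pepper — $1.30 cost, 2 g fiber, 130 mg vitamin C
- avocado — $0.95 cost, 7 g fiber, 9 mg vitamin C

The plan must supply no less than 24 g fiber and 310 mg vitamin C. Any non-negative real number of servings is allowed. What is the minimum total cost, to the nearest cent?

$2.75

With two linear requirements the optimum uses one or two foods; enumerate the corners.
broccoli only: max(24/3, 310/84) = 8 servings → $4.40.
banana only: max(24/4, 310/6) = 51.67 servings → $12.92.
bell pepper only: max(24/2, 310/130) = 12 servings → $15.60.
avocado only: max(24/7, 310/9) = 34.44 servings → $32.72.
broccoli + banana with both tight: 3.447 servings and 3.415 servings → $2.75.
broccoli + bell pepper: intersection lies outside the first quadrant.
broccoli + avocado with both tight: 3.483 servings and 1.936 servings → $3.75.
banana + bell pepper with both tight: 4.921 servings and 2.157 servings → $4.04.
banana + avocado with both targets exact would need a negative amount; discard.
bell pepper + avocado with both tight: 2.191 servings and 2.803 servings → $5.51.
The minimum over all feasible corners is $2.75.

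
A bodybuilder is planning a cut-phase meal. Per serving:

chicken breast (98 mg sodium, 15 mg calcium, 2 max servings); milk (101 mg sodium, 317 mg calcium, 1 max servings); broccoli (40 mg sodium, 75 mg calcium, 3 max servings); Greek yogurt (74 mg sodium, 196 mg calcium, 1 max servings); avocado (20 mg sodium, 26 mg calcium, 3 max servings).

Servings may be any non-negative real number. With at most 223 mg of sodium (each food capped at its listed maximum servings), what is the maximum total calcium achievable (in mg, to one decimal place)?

603.0 mg

Calcium per mg sodium: milk 3.139, Greek yogurt 2.649, broccoli 1.875, avocado 1.3, chicken breast 0.1531.
Take 1 serving of milk: uses 101 mg sodium, +317.0 mg calcium (running total 317.0 mg).
Take 1 serving of Greek yogurt: uses 74 mg sodium, +196.0 mg calcium (running total 513.0 mg).
Take 1.2 servings of broccoli: uses 48 mg sodium, +90.0 mg calcium (running total 603.0 mg).
Greedy by best ratio exhausts the sodium allowance optimally: 603.0 mg.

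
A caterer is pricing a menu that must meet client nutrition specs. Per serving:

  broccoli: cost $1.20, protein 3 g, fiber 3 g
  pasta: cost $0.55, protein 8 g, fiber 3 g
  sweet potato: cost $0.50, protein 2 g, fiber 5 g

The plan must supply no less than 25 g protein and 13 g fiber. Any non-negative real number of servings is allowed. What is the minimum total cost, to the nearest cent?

$2.03

A basic optimal solution has at most two foods positive. Try each food alone and each pair with both targets met exactly.
broccoli only: max(25/3, 13/3) = 8.333 servings → $10.00.
pasta only: max(25/8, 13/3) = 4.333 servings → $2.38.
sweet potato only: max(25/2, 13/5) = 12.5 servings → $6.25.
broccoli + pasta with both tight: 1.933 servings and 2.4 servings → $3.64.
broccoli + sweet potato with both targets exact would need a negative amount; discard.
pasta + sweet potato with both tight: 2.912 servings and 0.8529 servings → $2.03.
So the least-cost plan costs $2.03.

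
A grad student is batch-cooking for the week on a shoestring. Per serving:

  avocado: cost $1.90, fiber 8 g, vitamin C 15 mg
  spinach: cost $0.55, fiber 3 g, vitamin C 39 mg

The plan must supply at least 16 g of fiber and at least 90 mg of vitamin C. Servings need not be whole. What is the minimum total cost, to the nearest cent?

This is a tiny linear program; its minimum lies at a vertex of the feasible set. List the vertices and price them.
avocado only: max(16/8, 90/15) = 6 servings → $11.40.
spinach only: max(16/3, 90/39) = 5.333 servings → $2.93.
avocado + spinach with both tight: 1.326 servings and 1.798 servings → $3.51.
So the least-cost plan costs $2.93.

$2.93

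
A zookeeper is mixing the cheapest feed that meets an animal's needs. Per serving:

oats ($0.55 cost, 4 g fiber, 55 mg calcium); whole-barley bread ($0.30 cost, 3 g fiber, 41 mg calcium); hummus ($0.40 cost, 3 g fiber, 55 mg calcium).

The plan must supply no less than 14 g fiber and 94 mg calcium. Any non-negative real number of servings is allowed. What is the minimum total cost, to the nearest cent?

With two linear requirements the optimum uses one or two foods; enumerate the corners.
oats only: max(14/4, 94/55) = 3.5 servings → $1.93.
whole-barley bread only: max(14/3, 94/41) = 4.667 servings → $1.40.
hummus only: max(14/3, 94/55) = 4.667 servings → $1.87.
oats + whole-barley bread: intersection lies outside the first quadrant.
oats + hummus: the both-tight solution has a negative serving — not a feasible corner.
whole-barley bread + hummus: intersection lies outside the first quadrant.
The minimum over all feasible corners is $1.40.

$1.40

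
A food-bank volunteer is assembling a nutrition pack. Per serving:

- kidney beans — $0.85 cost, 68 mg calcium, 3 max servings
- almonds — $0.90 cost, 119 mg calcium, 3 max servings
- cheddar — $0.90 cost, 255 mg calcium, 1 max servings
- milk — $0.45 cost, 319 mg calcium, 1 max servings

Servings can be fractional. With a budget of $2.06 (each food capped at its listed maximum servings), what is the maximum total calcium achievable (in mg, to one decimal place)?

667.9 mg

Calcium per dollar: milk 708.9, cheddar 283.3, almonds 132.2, kidney beans 80.
Take 1 serving of milk: spends $0.45, +319.0 mg calcium (running total 319.0 mg).
Take 1 serving of cheddar: spends $0.90, +255.0 mg calcium (running total 574.0 mg).
Take 0.7889 servings of almonds: spends $0.71, +93.9 mg calcium (running total 667.9 mg).
Greedy by best ratio exhausts the cost allowance optimally: 667.9 mg.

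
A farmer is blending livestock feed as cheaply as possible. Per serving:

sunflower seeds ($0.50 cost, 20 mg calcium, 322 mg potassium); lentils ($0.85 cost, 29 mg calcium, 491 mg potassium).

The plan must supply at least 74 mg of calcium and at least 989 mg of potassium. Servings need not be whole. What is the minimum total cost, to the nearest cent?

sunflower seeds only: max(74/20, 989/322) = 3.7 servings → $1.85.
lentils only: max(74/29, 989/491) = 2.552 servings → $2.17.
sunflower seeds + lentils: the both-tight solution has a negative serving — not a feasible corner.
So the least-cost plan costs $1.85.

$1.85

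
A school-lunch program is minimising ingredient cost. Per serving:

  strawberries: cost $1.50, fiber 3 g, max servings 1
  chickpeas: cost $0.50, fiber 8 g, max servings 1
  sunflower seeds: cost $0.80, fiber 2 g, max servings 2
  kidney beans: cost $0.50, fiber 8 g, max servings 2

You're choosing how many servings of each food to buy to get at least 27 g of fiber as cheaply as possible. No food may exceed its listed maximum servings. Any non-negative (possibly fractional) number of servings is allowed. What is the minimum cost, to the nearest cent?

$2.70

Cost per g of fiber: chickpeas $0.0625, kidney beans $0.0625, sunflower seeds $0.4000, strawberries $0.5000.
Take 1 serving of chickpeas: +8.0 g fiber for $0.50 (total $0.50, still need 19.0 g).
Take 2 servings of kidney beans: +16.0 g fiber for $1.00 (total $1.50, still need 3.0 g).
Take 1.5 servings of sunflower seeds: +3.0 g fiber for $1.20 (total $2.70, still need 0.0 g).
Filling from the cheapest source first is optimal under one linear minimum: $2.70.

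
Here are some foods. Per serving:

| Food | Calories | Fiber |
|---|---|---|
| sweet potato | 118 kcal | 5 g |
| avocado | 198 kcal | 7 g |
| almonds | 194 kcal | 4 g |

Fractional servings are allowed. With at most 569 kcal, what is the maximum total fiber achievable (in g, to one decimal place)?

24.1 g

Fiber per kcal: sweet potato 0.04237, avocado 0.03535, almonds 0.02062.
With no serving limits, spend the whole calories allowance on sweet potato: 569 kcal / 118 kcal × 5 g = 24.1 g.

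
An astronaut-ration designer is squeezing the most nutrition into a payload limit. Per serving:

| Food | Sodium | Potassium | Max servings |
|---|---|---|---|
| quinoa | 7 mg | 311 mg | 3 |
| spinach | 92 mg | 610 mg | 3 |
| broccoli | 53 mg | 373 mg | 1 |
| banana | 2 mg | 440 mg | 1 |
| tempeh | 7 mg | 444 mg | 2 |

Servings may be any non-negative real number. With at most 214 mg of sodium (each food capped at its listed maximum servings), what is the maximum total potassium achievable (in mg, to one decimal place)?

3456.2 mg

Potassium per mg sodium: banana 220, tempeh 63.43, quinoa 44.43, broccoli 7.038, spinach 6.63.
Take 1 serving of banana: uses 2 mg sodium, +440.0 mg potassium (running total 440.0 mg).
Take 2 servings of tempeh: uses 14 mg sodium, +888.0 mg potassium (running total 1328.0 mg).
Take 3 servings of quinoa: uses 21 mg sodium, +933.0 mg potassium (running total 2261.0 mg).
Take 1 serving of broccoli: uses 53 mg sodium, +373.0 mg potassium (running total 2634.0 mg).
Take 1.348 servings of spinach: uses 124 mg sodium, +822.2 mg potassium (running total 3456.2 mg).
Filling greedily by potassium-per-mg sodium is optimal for one linear limit, giving 3456.2 mg.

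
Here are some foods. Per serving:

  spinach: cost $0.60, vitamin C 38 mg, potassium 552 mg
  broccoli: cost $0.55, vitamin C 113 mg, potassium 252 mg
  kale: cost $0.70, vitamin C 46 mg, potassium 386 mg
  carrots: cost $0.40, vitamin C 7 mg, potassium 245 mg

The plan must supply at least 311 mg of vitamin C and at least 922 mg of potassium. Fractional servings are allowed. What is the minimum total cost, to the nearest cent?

$1.72

Minimising a linear cost over {vitamin C ≥ 311, potassium ≥ 922, servings ≥ 0} — the optimum is at a vertex, using one or two foods.
spinach only: max(311/38, 922/552) = 8.184 servings → $4.91.
broccoli only: max(311/113, 922/252) = 3.659 servings → $2.01.
kale only: max(311/46, 922/386) = 6.761 servings → $4.73.
carrots only: max(311/7, 922/245) = 44.43 servings → $17.77.
spinach + broccoli with both tight: 0.4889 servings and 2.588 servings → $1.72.
spinach + kale: intersection lies outside the first quadrant.
spinach + carrots: intersection lies outside the first quadrant.
broccoli + kale with both tight: 2.424 servings and 0.806 servings → $1.90.
broccoli + carrots with both tight: 2.691 servings and 0.9959 servings → $1.88.
kale + carrots with both targets exact would need a negative amount; discard.
The minimum over all feasible corners is $1.72.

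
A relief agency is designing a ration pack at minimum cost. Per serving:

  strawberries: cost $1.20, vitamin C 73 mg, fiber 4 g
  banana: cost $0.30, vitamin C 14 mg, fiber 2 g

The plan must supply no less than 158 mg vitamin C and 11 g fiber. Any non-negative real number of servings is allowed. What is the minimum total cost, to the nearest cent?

Compare the cost at each extreme point of the feasible region.
strawberries only: max(158/73, 11/4) = 2.75 servings → $3.30.
banana only: max(158/14, 11/2) = 11.29 servings → $3.39.
strawberries + banana with both tight: 1.8 servings and 1.9 servings → $2.73.
The minimum over all feasible corners is $2.73.

$2.73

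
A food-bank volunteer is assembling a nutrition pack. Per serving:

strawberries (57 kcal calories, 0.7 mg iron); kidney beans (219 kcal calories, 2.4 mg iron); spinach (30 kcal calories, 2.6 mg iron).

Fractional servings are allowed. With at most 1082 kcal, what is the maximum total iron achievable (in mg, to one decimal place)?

Iron per kcal: spinach 0.08667, strawberries 0.01228, kidney beans 0.01096.
With no serving limits, spend the whole calories allowance on spinach: 1082 kcal / 30 kcal × 2.6 mg = 93.8 mg.

93.8 mg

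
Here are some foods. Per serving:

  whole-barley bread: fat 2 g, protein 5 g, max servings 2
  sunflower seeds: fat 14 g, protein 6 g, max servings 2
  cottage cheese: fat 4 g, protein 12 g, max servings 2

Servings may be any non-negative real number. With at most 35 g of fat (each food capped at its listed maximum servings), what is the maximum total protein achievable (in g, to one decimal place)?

Protein per g fat: cottage cheese 3, whole-barley bread 2.5, sunflower seeds 0.4286.
Take 2 servings of cottage cheese: uses 8 g fat, +24.0 g protein (running total 24.0 g).
Take 2 servings of whole-barley bread: uses 4 g fat, +10.0 g protein (running total 34.0 g).
Take 1.643 servings of sunflower seeds: uses 23 g fat, +9.9 g protein (running total 43.9 g).
Filling greedily by protein-per-g fat is optimal for one linear limit, giving 43.9 g.

43.9 g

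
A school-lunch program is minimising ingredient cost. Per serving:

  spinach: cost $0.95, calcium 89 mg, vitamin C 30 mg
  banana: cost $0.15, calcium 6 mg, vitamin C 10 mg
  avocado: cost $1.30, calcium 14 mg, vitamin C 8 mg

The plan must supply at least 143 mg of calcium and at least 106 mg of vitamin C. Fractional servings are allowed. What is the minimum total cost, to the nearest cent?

For a min-cost LP with two ≥-constraints, a basic feasible solution has at most two positive variables.
spinach only: max(143/89, 106/30) = 3.533 servings → $3.36.
banana only: max(143/6, 106/10) = 23.83 servings → $3.58.
avocado only: max(143/14, 106/8) = 13.25 servings → $17.23.
spinach + banana with both tight: 1.118 servings and 7.245 servings → $2.15.
spinach + avocado: the both-tight solution has a negative serving — not a feasible corner.
banana + avocado with both tight: 3.696 servings and 8.63 servings → $11.77.
Cheapest feasible corner: $2.15.

$2.15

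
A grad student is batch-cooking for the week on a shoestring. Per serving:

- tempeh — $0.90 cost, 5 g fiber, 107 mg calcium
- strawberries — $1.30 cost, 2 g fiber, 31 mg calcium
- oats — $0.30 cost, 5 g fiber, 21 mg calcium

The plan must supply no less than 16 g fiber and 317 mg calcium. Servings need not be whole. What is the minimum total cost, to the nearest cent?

tempeh only: max(16/5, 317/107) = 3.2 servings → $2.88.
strawberries only: max(16/2, 317/31) = 10.23 servings → $13.29.
oats only: max(16/5, 317/21) = 15.1 servings → $4.53.
tempeh + strawberries with both tight: 2.339 servings and 2.153 servings → $4.90.
tempeh + oats with both tight: 2.905 servings and 0.2953 servings → $2.70.
strawberries + oats: the both-tight solution has a negative serving — not a feasible corner.
The minimum over all feasible corners is $2.70.

$2.70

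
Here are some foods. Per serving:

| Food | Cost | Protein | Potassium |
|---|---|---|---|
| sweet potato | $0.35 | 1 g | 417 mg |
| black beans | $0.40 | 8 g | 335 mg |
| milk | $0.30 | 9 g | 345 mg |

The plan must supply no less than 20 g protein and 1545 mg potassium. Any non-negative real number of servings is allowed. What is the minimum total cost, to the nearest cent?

This is a tiny linear program; its minimum lies at a vertex of the feasible set. List the vertices and price them.
sweet potato only: max(20/1, 1545/417) = 20 servings → $7.00.
black beans only: max(20/8, 1545/335) = 4.612 servings → $1.84.
milk only: max(20/9, 1545/345) = 4.478 servings → $1.34.
sweet potato + black beans with both tight: 1.886 servings and 2.264 servings → $1.57.
sweet potato + milk with both tight: 2.055 servings and 1.994 servings → $1.32.
black beans + milk with both targets exact would need a negative amount; discard.
So the least-cost plan costs $1.32.

$1.32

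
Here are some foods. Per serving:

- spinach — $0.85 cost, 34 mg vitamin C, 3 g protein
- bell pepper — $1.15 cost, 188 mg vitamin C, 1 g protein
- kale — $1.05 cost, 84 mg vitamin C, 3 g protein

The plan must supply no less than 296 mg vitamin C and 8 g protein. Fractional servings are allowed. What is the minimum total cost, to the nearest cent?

$3.16

Two binding constraints pin down two serving amounts, so the optimal mix uses at most two foods. The candidates are each food alone (scaled to the tighter of vitamin C/protein) and each pair with both constraints tight.
spinach only: max(296/34, 8/3) = 8.706 servings → $7.40.
bell pepper only: max(296/188, 8/1) = 8 servings → $9.20.
kale only: max(296/84, 8/3) = 3.524 servings → $3.70.
spinach + bell pepper with both tight: 2.279 servings and 1.162 servings → $3.27.
spinach + kale: intersection lies outside the first quadrant.
bell pepper + kale with both tight: 0.45 servings and 2.517 servings → $3.16.
Cheapest feasible corner: $3.16.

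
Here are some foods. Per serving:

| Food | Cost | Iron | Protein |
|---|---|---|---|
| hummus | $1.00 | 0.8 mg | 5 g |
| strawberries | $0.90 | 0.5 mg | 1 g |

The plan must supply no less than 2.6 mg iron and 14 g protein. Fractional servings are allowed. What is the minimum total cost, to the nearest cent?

$3.25

Compare the cost at each extreme point of the feasible region.
hummus only: max(2.6/0.8, 14/5) = 3.25 servings → $3.25.
strawberries only: max(2.6/0.5, 14/1) = 14 servings → $12.60.
hummus + strawberries with both tight: 2.588 servings and 1.059 servings → $3.54.
So the least-cost plan costs $3.25.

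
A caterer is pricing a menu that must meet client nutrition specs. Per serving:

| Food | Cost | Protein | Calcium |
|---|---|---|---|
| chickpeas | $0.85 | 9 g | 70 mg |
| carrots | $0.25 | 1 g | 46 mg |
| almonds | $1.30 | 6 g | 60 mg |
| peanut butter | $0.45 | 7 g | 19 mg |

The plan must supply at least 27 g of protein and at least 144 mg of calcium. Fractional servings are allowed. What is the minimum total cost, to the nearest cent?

$2.04

Compare the cost at each extreme point of the feasible region.
chickpeas only: max(27/9, 144/70) = 3 servings → $2.55.
carrots only: max(27/1, 144/46) = 27 servings → $6.75.
almonds only: max(27/6, 144/60) = 4.5 servings → $5.85.
peanut butter only: max(27/7, 144/19) = 7.579 servings → $3.41.
chickpeas + carrots with both targets exact would need a negative amount; discard.
chickpeas + almonds with both targets exact would need a negative amount; discard.
chickpeas + peanut butter with both tight: 1.552 servings and 1.862 servings → $2.16.
carrots + almonds: intersection lies outside the first quadrant.
carrots + peanut butter with both tight: 1.634 servings and 3.624 servings → $2.04.
almonds + peanut butter with both tight: 1.618 servings and 2.471 servings → $3.21.
Cheapest feasible corner: $2.04.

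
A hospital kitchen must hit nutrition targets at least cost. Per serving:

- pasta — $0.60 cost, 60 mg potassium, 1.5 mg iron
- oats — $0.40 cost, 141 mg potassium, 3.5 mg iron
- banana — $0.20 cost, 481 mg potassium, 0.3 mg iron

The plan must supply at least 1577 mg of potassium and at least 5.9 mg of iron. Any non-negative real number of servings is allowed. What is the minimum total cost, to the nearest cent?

$1.15

With two linear requirements the optimum uses one or two foods; enumerate the corners.
pasta only: max(1577/60, 5.9/1.5) = 26.28 servings → $15.77.
oats only: max(1577/141, 5.9/3.5) = 11.18 servings → $4.47.
banana only: max(1577/481, 5.9/0.3) = 19.67 servings → $3.93.
pasta + oats: intersection lies outside the first quadrant.
pasta + banana with both tight: 3.361 servings and 2.859 servings → $2.59.
oats + banana with both tight: 1.441 servings and 2.856 servings → $1.15.
Cheapest feasible corner: $1.15.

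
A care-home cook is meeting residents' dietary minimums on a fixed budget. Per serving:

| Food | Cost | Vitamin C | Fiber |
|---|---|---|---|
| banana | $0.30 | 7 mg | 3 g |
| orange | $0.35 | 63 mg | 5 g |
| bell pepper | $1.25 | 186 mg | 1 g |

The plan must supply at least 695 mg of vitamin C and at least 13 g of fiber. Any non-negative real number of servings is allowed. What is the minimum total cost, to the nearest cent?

Check every corner: each single food scaled to meet both minima, and each pair solved so both constraints bind.
banana only: max(695/7, 13/3) = 99.29 servings → $29.79.
orange only: max(695/63, 13/5) = 11.03 servings → $3.86.
bell pepper only: max(695/186, 13/1) = 13 servings → $16.25.
banana + orange with both targets exact would need a negative amount; discard.
banana + bell pepper with both tight: 3.127 servings and 3.619 servings → $5.46.
orange + bell pepper with both tight: 1.987 servings and 3.063 servings → $4.52.
So the least-cost plan costs $3.86.

$3.86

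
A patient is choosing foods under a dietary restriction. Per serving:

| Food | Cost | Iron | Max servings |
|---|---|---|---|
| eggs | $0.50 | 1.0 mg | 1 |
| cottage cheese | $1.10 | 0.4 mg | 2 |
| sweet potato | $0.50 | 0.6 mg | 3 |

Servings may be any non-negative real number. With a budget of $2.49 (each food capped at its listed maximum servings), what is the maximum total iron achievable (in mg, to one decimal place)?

3.0 mg

Iron per dollar: eggs 2, sweet potato 1.2, cottage cheese 0.3636.
Take 1 serving of eggs: spends $0.50, +1.0 mg iron (running total 1.0 mg).
Take 3 servings of sweet potato: spends $1.50, +1.8 mg iron (running total 2.8 mg).
Take 0.4455 servings of cottage cheese: spends $0.49, +0.2 mg iron (running total 3.0 mg).
Filling greedily by iron-per-dollar is optimal for one linear limit, giving 3.0 mg.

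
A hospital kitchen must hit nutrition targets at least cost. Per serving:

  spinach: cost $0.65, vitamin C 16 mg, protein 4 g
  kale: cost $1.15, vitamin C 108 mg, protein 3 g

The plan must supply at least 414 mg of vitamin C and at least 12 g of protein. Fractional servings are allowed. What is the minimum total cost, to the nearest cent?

A basic optimal solution has at most two foods positive. Try each food alone and each pair with both targets met exactly.
spinach only: max(414/16, 12/4) = 25.88 servings → $16.82.
kale only: max(414/108, 12/3) = 4 servings → $4.60.
spinach + kale with both tight: 0.1406 servings and 3.812 servings → $4.48.
The minimum over all feasible corners is $4.48.

$4.48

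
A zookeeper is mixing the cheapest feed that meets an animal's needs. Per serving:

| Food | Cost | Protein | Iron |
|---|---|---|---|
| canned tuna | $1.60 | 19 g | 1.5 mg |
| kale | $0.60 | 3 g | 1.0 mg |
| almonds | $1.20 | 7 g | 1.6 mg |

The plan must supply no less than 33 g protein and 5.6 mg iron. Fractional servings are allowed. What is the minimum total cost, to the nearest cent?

$4.14

The cheapest plan sits at a corner of the feasible region — with two constraints it uses at most two foods.
canned tuna only: max(33/19, 5.6/1.5) = 3.733 servings → $5.97.
kale only: max(33/3, 5.6/1.0) = 11 servings → $6.60.
almonds only: max(33/7, 5.6/1.6) = 4.714 servings → $5.66.
canned tuna + kale with both tight: 1.117 servings and 3.924 servings → $4.14.
canned tuna + almonds with both tight: 0.6834 servings and 2.859 servings → $4.52.
kale + almonds with both targets exact would need a negative amount; discard.
So the least-cost plan costs $4.14.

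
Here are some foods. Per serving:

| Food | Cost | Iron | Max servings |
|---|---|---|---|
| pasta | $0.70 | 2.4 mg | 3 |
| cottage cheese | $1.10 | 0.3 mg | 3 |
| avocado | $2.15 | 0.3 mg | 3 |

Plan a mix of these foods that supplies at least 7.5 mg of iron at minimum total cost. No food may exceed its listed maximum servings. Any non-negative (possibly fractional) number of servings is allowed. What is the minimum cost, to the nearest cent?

Cost per mg of iron: pasta $0.2917, cottage cheese $3.6667, avocado $7.1667.
Take 3 servings of pasta: +7.2 mg iron for $2.10 (total $2.10, still need 0.3 mg).
Take 1 serving of cottage cheese: +0.3 mg iron for $1.10 (total $3.20, still need 0.0 mg).
Greedy by cheapest-per-mg is optimal for a single linear constraint, so the minimum cost is $3.20.

$3.20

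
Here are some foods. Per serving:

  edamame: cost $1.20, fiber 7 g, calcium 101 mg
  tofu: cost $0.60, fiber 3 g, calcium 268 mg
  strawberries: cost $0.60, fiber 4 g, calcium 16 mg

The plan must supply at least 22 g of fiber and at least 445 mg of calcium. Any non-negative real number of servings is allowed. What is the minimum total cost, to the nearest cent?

The cheapest plan sits at a corner of the feasible region — with two constraints it uses at most two foods.
edamame only: max(22/7, 445/101) = 4.406 servings → $5.29.
tofu only: max(22/3, 445/268) = 7.333 servings → $4.40.
strawberries only: max(22/4, 445/16) = 27.81 servings → $16.69.
edamame + tofu with both tight: 2.9 servings and 0.5677 servings → $3.82.
edamame + strawberries: the both-tight solution has a negative serving — not a feasible corner.
tofu + strawberries with both tight: 1.395 servings and 4.454 servings → $3.51.
The minimum over all feasible corners is $3.51.

$3.51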